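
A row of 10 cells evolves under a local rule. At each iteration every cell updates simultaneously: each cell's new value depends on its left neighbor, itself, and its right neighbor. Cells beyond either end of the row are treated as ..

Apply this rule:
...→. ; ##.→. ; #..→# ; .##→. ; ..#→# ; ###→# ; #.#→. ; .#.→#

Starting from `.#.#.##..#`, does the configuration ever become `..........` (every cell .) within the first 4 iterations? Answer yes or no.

##.#...###
...##.#.#.
..#...#.##
.###.##...
iteration 4 is .###.##..., still not uniform .

no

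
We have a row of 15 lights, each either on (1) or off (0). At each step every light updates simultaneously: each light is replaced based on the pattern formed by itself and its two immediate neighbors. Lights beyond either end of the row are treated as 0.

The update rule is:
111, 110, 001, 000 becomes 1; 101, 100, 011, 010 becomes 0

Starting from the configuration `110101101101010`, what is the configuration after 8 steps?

step 1: 010000100100000
step 2: 100111001001111
step 3: 001011010010111
step 4: 110001000100011
step 5: 010110011001101
step 6: 100010101010100
step 7: 001100000000001
step 8: 110101111111110

110101111111110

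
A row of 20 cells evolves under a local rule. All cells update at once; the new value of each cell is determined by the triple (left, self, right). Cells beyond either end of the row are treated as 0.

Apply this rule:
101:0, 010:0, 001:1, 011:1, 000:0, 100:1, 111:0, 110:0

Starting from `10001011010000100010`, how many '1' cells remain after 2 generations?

01010010001001010101
10001101010110000000
count of 1: 7

7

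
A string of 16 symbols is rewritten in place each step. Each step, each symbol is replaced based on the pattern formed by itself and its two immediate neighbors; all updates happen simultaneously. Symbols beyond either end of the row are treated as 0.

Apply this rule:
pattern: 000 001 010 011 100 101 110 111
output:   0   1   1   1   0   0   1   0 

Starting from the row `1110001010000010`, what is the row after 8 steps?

1010011010000110
1010111010001110
1010101010011010
1010101010111010
1010101010101010
1010101010101010  (fixed point — unchanged through step 8)

1010101010101010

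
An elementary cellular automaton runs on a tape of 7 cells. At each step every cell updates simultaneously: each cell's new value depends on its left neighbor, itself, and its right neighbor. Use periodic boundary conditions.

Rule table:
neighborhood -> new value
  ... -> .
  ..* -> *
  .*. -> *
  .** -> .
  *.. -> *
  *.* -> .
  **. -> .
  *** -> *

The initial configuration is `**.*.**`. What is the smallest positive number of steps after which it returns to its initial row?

step 1: *..*..*
step 2: .*****.
step 3: *.***.*
step 4: ...*...
step 5: ..***..
step 6: .*.*.*.
step 7: **.*.**

7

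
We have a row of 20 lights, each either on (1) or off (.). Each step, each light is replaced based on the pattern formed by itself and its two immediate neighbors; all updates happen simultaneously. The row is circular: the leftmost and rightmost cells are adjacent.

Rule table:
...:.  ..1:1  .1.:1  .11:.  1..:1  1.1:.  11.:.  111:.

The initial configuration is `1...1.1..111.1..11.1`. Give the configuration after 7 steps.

1.1..1..111.....1...

step 1: .1.11.111....111....
step 2: 11.......1..1...1...
step 3: ..1.....111111.111.1
step 4: 1111...1...........1
step 5: ....1.111.........1.
step 6: ...11....1.......111
step 7: 1.1..1..111.....1...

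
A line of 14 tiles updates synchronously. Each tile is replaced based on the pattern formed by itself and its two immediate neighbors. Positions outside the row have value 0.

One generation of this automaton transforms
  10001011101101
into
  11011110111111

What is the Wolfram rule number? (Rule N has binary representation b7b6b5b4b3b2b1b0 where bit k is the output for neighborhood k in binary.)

126

position 7: 111 → 0  (bit 7 = 0)
position 8: 110 → 1  (bit 6 = 1)
position 5: 101 → 1  (bit 5 = 1)
position 1: 100 → 1  (bit 4 = 1)
position 6: 011 → 1  (bit 3 = 1)
position 0: 010 → 1  (bit 2 = 1)
position 3: 001 → 1  (bit 1 = 1)
position 2: 000 → 0  (bit 0 = 0)
bits b7..b0 = 01111110 = 126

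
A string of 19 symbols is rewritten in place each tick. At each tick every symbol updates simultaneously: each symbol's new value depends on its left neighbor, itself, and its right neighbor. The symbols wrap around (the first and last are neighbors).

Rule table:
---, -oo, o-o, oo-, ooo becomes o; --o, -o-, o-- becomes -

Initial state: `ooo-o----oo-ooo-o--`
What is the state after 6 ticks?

oooo--ooooooooooooo

oooo--oo-ooooooo---
oooo--oooooooooo-o-
oooo--ooooooooooo-o
oooo--ooooooooooooo
oooo--ooooooooooooo  (fixed point — unchanged through tick 6)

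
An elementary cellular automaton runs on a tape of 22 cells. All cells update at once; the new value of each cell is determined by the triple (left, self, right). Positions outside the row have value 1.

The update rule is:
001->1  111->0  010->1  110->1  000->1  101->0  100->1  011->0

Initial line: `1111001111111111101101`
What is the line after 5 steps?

0111000000000000000000

step 1: 0001110000000000100100
step 2: 1110011111111111111111
step 3: 0011100000000000000000
step 4: 1100111111111111111111
step 5: 0111000000000000000000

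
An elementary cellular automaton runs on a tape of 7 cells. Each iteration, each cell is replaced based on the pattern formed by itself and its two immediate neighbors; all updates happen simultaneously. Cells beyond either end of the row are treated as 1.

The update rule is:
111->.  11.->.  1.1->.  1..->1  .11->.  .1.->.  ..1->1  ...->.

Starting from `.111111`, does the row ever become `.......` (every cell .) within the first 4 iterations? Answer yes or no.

.......
all cells are . at iteration 1

yes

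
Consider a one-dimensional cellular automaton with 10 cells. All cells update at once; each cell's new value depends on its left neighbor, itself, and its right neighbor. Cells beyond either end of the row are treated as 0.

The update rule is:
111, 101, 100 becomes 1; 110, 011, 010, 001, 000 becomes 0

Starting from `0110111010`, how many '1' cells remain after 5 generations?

2

generation 1: 0001010101
generation 2: 0000101010
generation 3: 0000010101
generation 4: 0000001010
generation 5: 0000000101
count of 1: 2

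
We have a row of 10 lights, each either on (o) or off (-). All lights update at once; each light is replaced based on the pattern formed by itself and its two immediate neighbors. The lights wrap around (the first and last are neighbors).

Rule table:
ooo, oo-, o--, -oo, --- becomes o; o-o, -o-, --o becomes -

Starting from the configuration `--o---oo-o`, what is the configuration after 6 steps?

o--oo-oo--
-o-oo-ooo-
---oo-oooo
oo-oo-oooo
oo-oo-oooo  (fixed point — unchanged through step 6)

oo-oo-oooo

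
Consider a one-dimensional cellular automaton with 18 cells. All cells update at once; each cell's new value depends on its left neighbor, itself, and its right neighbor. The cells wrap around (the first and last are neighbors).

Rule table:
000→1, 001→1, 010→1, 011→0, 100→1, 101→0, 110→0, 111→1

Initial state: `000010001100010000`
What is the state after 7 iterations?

111111110011111111
111111101101111111
111111000000111111
111110111111011111
111100011110001111
111011101101110111
110001000000100011

110001000000100011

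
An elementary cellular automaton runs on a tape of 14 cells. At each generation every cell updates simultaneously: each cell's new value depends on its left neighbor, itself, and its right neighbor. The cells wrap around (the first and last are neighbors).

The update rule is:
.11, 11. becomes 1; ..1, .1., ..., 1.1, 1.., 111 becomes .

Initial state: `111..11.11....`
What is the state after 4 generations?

1.1..11.11....
.....11.11....
.....11.11....  (fixed point — unchanged through generation 4)

.....11.11....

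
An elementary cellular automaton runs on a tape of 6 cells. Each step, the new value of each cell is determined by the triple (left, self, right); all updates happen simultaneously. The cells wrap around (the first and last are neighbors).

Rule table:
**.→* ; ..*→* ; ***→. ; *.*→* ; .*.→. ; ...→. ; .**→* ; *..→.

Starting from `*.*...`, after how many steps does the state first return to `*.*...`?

.*...*
*...*.
...*.*
..*.*.
.*.*..
*.*...

6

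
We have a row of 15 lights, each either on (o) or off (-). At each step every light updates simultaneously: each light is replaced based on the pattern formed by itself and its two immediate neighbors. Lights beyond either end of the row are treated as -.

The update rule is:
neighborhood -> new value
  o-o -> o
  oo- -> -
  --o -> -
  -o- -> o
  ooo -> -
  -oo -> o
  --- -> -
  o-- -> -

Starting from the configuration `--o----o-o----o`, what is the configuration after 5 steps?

step 1: --o----ooo----o
step 2: --o----o------o
step 3: --o----o------o  (fixed point — unchanged through step 5)

--o----o------o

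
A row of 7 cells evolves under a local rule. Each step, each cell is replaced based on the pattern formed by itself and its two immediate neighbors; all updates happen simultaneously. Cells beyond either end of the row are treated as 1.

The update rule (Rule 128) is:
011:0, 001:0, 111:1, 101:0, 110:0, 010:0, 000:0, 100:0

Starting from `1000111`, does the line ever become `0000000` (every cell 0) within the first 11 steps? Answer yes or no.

yes

step 1: 0000011
step 2: 0000001
step 3: 0000000
all cells are 0 at step 3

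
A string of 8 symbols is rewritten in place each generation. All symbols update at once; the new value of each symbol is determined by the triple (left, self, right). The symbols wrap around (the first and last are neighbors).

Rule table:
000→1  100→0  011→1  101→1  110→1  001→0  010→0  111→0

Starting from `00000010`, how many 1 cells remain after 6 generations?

generation 1: 11111000
generation 2: 10001010
generation 3: 00100101
generation 4: 00000010  (repeats generation 0; period 4)
generation 6: 10001010
count of 1: 3

3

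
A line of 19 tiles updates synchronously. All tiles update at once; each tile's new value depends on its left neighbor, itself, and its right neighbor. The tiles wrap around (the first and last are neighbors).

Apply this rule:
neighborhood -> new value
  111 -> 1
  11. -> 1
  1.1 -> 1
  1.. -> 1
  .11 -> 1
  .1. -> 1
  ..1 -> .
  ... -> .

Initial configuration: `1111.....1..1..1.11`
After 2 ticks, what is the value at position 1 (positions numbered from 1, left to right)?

1

tick 1: 11111....11.11.1111
tick 2: 111111...1111111111
position 1 holds 1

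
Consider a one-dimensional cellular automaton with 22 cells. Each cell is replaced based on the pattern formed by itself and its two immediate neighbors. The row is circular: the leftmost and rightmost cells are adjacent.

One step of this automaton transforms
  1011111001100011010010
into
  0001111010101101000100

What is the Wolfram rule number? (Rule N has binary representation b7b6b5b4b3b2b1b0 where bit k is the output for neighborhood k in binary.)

195

position 3: 111 → 1  (bit 7 = 1)
position 6: 110 → 1  (bit 6 = 1)
position 1: 101 → 0  (bit 5 = 0)
position 7: 100 → 0  (bit 4 = 0)
position 2: 011 → 0  (bit 3 = 0)
position 0: 010 → 0  (bit 2 = 0)
position 8: 001 → 1  (bit 1 = 1)
position 12: 000 → 1  (bit 0 = 1)
bits b7..b0 = 11000011 = 195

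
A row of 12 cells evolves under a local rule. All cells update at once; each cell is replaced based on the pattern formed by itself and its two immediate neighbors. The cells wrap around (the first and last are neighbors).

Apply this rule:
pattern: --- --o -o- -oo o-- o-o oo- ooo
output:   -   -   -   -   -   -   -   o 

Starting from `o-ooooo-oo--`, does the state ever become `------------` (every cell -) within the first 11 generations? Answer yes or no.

yes

---ooo------
----o-------
------------
all cells are - at generation 3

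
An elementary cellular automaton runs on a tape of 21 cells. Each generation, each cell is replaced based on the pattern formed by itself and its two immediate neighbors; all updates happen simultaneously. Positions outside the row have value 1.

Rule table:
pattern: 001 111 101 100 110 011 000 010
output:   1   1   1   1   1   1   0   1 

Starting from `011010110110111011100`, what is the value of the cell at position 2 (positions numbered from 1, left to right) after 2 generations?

1

111111111111111111111
111111111111111111111
position 2 holds 1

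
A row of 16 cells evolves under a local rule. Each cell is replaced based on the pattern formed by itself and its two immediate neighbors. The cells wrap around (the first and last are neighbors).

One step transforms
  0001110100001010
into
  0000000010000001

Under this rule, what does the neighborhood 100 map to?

At position 8 the neighborhood is 100; the next row has 1 there.

1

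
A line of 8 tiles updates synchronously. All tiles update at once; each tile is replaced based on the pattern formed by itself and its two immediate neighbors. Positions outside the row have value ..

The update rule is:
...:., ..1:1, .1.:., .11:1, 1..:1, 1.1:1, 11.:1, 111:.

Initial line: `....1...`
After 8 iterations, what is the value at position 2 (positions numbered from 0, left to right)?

iteration 1: ...1.1..
iteration 2: ..1.1.1.
iteration 3: .1.1.1.1
iteration 4: 1.1.1.1.
iteration 5: .1.1.1.1  (repeats iteration 3; period 2)
iteration 8: 1.1.1.1.
position 2 holds 1

1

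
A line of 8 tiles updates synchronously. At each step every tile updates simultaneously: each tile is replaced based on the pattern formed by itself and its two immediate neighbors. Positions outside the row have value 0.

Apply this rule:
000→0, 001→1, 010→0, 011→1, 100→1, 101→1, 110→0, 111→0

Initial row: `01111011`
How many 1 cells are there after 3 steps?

11000110
10101101
01011010
count of 1: 4

4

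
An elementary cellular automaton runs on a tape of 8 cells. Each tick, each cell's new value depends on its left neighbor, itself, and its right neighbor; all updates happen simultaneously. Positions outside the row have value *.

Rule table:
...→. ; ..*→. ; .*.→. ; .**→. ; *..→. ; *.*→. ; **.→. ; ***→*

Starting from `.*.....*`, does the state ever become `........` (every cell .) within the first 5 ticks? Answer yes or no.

yes

........
all cells are . at tick 1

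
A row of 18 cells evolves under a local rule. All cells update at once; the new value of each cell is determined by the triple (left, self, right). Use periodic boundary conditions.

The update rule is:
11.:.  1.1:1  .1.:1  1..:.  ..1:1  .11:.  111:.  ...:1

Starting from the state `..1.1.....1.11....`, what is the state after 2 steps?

11111.111111...111
.....1.......11...

.....1.......11...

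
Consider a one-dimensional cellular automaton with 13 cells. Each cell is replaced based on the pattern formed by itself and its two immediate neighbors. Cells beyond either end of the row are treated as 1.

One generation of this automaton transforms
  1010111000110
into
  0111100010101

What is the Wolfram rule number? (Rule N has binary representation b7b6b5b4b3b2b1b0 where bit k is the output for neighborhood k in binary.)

position 5: 111 → 0  (bit 7 = 0)
position 0: 110 → 0  (bit 6 = 0)
position 1: 101 → 1  (bit 5 = 1)
position 7: 100 → 0  (bit 4 = 0)
position 4: 011 → 1  (bit 3 = 1)
position 2: 010 → 1  (bit 2 = 1)
position 9: 001 → 0  (bit 1 = 0)
position 8: 000 → 1  (bit 0 = 1)
bits b7..b0 = 00101101 = 45

45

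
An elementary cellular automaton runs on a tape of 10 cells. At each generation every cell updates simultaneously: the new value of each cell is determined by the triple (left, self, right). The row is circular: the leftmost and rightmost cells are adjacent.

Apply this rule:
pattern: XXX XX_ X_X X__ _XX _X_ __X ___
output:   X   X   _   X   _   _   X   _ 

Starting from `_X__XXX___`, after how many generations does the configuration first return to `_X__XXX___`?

generation 1: X_XX_XXX__
generation 2: ___X__XXXX
generation 3: X_X_XX_XXX
generation 4: X____X__XX
generation 5: XX__X_XX_X
generation 6: XXXX___X__
generation 7: _XXXX_X_XX
generation 8: __XXX____X
generation 9: XX_XXX__X_
generation 10: _X__XXXX__
generation 11: X_XX_XXXX_
generation 12: ___X__XXX_
generation 13: __X_XX_XXX
generation 14: XX___X__XX
generation 15: XXX_X_XX_X
generation 16: XXX____X__
generation 17: _XXX__X_XX
generation 18: __XXXX___X
generation 19: XX_XXXX_X_
generation 20: _X__XXX___

20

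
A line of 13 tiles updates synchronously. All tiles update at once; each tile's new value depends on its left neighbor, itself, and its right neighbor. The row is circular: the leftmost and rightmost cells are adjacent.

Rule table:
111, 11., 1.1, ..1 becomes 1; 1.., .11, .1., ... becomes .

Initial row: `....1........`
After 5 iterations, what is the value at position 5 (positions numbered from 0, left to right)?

iteration 1: ...1.........
iteration 2: ..1..........
iteration 3: .1...........
iteration 4: 1............
iteration 5: ............1
position 5 holds .

.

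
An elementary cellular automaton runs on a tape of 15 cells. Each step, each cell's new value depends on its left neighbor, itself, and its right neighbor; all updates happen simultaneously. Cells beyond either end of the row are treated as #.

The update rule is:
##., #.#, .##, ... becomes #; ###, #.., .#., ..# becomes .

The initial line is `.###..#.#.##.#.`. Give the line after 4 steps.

..#.###.##.....

step 1: ##.#...#.####.#
step 2: .##..#..##..###
step 3: ###.....##..#..
step 4: ..#.###.##.....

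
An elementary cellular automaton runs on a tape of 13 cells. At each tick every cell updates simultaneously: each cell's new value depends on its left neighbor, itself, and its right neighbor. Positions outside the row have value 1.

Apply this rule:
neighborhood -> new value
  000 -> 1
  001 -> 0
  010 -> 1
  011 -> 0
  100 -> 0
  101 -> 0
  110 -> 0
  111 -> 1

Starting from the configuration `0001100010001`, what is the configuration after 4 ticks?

0101101010100

0100001010100
0101101010100
0100001010100  (repeats tick 1; period 2)
tick 4: 0101101010100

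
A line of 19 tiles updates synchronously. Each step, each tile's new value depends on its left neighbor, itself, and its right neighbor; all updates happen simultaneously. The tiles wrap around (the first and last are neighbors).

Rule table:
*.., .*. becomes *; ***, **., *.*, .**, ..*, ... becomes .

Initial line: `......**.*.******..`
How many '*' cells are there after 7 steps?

.........*.......*.
.........**......**
*..........*.......
**.........**......
..*..........*.....
..**.........**....
....*..........*...
count of *: 2

2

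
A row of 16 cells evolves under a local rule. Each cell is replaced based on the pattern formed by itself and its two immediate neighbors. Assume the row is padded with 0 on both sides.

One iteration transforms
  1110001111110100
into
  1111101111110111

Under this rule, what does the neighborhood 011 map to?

At position 0 the neighborhood is 011; the next row has 1 there.

1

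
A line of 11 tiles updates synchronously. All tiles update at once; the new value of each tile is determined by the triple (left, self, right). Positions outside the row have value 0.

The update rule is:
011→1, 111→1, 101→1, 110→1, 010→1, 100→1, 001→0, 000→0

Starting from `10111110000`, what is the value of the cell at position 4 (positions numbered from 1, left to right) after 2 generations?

11111111000
11111111100
position 4 holds 1

1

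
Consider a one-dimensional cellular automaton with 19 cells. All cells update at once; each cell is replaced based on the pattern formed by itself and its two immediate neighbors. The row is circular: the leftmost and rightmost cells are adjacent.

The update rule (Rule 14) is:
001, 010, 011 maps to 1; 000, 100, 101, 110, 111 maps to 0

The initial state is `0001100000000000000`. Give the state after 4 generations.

1000000000000000001

0011000000000000000
0110000000000000000
1100000000000000000
1000000000000000001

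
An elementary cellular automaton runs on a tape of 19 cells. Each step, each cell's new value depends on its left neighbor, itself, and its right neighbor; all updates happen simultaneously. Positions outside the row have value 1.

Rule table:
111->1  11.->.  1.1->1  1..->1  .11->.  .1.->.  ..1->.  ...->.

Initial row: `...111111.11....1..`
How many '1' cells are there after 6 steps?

1...1111.1..1....1.
.1...11.1.1..1....1
1.1....1.1.1..1....
.1.1....1.1.1..1...
1.1.1....1.1.1..1..
.1.1.1....1.1.1..1.
count of 1: 7

7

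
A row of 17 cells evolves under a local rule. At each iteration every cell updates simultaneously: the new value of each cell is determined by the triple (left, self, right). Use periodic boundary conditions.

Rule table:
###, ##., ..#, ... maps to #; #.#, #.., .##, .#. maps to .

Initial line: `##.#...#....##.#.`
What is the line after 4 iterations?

.#...##..###.#...
#..##.#.#.##...##
#.#.#......#.##.#
#.....#####...#..

#.....#####...#..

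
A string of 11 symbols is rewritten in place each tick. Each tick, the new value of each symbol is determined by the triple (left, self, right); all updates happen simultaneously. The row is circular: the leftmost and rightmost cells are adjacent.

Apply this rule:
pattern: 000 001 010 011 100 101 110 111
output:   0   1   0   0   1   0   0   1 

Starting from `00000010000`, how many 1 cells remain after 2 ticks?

2

00000101000
00001000100
count of 1: 2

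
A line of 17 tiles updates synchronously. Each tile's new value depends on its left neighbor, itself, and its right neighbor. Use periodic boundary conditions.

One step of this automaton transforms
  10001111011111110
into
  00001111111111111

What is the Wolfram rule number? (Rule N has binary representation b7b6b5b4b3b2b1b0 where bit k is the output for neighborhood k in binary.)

232

position 5: 111 → 1  (bit 7 = 1)
position 7: 110 → 1  (bit 6 = 1)
position 8: 101 → 1  (bit 5 = 1)
position 1: 100 → 0  (bit 4 = 0)
position 4: 011 → 1  (bit 3 = 1)
position 0: 010 → 0  (bit 2 = 0)
position 3: 001 → 0  (bit 1 = 0)
position 2: 000 → 0  (bit 0 = 0)
bits b7..b0 = 11101000 = 232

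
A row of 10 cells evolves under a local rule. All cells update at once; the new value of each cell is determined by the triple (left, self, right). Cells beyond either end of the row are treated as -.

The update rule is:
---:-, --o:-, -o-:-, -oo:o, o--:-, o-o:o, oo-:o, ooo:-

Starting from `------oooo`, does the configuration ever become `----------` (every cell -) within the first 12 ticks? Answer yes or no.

yes

------o--o
----------
all cells are - at tick 2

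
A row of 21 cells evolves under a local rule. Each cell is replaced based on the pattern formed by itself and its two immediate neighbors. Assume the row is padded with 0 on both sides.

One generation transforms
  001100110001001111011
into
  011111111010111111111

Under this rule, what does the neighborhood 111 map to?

1

At position 15 the neighborhood is 111; the next row has 1 there.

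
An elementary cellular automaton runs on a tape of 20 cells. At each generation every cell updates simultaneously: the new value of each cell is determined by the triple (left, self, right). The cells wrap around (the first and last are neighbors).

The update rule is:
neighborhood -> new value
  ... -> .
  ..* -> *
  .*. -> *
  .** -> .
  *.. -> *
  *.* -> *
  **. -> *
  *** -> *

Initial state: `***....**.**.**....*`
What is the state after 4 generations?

generation 1: ****..*.**.**.**..*.
generation 2: .*******.**.**.*****
generation 3: *.*******.**.**.****
generation 4: **.*******.**.**.***

**.*******.**.**.***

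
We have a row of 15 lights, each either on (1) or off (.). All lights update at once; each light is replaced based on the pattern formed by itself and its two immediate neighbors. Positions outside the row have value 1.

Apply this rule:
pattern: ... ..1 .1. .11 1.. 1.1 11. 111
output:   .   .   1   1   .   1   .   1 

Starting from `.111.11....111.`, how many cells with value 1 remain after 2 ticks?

7

tick 1: 111.11.....11.1
tick 2: 11.11......1.11
count of 1: 7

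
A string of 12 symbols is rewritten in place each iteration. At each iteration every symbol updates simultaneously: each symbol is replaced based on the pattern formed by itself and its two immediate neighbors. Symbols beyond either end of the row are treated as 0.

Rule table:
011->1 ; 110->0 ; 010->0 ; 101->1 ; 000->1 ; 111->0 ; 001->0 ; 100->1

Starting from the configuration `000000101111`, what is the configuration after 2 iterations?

100001010111

111110011000
100001010111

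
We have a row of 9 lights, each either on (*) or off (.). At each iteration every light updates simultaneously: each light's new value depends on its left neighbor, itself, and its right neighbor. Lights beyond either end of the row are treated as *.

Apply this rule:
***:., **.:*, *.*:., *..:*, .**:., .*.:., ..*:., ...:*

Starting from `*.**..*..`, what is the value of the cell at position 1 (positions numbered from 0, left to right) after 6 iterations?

*..**..*.
**..**...
.**..***.
..**...*.
*..***...
**...***.
position 1 holds *

*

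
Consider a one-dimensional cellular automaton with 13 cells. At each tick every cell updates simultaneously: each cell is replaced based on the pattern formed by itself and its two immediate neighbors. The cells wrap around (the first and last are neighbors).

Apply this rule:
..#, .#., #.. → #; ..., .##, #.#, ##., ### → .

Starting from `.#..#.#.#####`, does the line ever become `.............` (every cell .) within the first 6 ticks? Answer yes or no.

no

.####.#......
#.....##.....
##...#..#...#
..#.######.#.
.##........##
...#......#..
tick 6 is ...#......#.., still not uniform .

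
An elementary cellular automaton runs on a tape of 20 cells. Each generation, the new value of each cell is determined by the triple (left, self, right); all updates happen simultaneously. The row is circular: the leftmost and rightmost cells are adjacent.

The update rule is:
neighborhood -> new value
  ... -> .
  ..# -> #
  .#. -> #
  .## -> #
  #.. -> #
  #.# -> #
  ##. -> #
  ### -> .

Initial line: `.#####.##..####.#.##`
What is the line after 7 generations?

#######.####..####..

##...#######..######
.##.##.....####.....
#######...##..##....
#.....##.########..#
##...#####......####
.##.##...##....##...
#######.####..####..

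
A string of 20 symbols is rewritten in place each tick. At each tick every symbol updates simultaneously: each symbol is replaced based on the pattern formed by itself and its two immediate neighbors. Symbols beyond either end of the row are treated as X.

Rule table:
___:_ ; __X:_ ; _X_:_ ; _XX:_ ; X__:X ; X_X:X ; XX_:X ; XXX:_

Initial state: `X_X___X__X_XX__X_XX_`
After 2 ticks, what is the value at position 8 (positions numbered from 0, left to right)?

XX_X___X__X_XX__X_XX
_XX_X___X__X_XX__X__
position 8 holds X

X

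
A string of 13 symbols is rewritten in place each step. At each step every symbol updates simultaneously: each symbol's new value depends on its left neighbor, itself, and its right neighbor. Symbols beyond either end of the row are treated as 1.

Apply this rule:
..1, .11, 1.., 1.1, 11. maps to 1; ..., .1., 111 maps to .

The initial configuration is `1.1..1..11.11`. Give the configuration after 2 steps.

.111111....11

11.11.111111.
.111111....11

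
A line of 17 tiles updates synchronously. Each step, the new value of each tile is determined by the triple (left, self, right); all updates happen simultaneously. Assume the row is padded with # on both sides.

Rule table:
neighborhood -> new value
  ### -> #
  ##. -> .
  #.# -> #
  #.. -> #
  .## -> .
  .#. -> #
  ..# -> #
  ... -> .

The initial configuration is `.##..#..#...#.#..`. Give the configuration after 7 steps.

#..#######.######
.##.#####.#.#####
#..#.###.###.####
.####.#.#.#.#.###
#.##.#########.##
.#..#.#######.#.#
######.#####.###.

######.#####.###.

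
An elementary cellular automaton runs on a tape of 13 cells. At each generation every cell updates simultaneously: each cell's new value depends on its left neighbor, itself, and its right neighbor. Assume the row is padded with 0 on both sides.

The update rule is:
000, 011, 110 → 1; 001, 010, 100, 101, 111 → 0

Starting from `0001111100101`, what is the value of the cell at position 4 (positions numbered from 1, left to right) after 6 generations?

generation 1: 1101000100000
generation 2: 1100010001111
generation 3: 1101000101001
generation 4: 1100010000000
generation 5: 1101000111111
generation 6: 1100010100001
position 4 holds 0

0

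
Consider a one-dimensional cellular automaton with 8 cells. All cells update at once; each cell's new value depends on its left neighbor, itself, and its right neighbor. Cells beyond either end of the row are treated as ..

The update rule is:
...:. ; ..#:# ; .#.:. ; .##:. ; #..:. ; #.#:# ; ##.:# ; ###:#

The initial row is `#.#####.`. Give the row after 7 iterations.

.#.#....

.#.####.
#.#.###.
.#.#.##.
#.#.#.#.
.#.#.#..
#.#.#...
.#.#....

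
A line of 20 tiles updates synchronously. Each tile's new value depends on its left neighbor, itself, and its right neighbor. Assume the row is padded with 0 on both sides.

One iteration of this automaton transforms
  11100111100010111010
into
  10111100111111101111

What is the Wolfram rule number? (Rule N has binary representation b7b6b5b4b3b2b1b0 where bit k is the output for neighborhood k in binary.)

127

position 1: 111 → 0  (bit 7 = 0)
position 2: 110 → 1  (bit 6 = 1)
position 13: 101 → 1  (bit 5 = 1)
position 3: 100 → 1  (bit 4 = 1)
position 0: 011 → 1  (bit 3 = 1)
position 12: 010 → 1  (bit 2 = 1)
position 4: 001 → 1  (bit 1 = 1)
position 10: 000 → 1  (bit 0 = 1)
bits b7..b0 = 01111111 = 127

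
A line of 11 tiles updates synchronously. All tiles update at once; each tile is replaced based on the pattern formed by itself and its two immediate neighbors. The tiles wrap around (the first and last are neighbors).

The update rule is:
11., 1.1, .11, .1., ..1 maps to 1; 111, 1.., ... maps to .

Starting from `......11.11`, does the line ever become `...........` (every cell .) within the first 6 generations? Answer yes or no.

no

.....111111
....11....1
...111...11
..11.1..111
.11111.11.1
11...111111
generation 6 is 11...111111, still not uniform .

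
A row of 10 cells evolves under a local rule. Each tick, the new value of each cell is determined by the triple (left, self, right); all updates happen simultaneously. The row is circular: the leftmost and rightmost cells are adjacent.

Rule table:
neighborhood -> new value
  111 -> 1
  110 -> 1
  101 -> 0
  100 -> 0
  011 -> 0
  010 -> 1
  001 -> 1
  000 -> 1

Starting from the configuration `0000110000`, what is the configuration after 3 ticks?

1111010101

1111010111
1111010011
1111010101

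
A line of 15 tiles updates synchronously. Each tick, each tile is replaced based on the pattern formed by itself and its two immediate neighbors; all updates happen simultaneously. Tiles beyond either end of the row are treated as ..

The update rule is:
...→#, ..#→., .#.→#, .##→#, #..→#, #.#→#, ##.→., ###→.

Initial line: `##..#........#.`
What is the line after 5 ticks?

#.#.########.##
#####.......##.
#....######.#.#
####.#.....####
#...######.#...

#...######.#...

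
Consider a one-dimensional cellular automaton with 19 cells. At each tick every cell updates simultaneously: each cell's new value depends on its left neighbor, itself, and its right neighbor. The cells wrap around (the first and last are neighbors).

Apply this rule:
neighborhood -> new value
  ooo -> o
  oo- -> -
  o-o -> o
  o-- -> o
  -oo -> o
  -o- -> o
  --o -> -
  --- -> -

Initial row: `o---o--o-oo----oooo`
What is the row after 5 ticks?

-o--oo-ooo-o---oooo
ooo-o-ooo-ooo--ooo-
oo-ooooo-ooo-o-oo-o
o-ooooo-ooo-oooo-oo
-ooooo-ooo-oooo-ooo

-ooooo-ooo-oooo-ooo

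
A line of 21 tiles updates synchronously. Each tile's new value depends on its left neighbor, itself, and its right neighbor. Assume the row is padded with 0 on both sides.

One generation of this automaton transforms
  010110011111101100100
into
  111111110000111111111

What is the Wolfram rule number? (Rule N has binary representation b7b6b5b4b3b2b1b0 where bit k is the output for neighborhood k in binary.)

position 8: 111 → 0  (bit 7 = 0)
position 4: 110 → 1  (bit 6 = 1)
position 2: 101 → 1  (bit 5 = 1)
position 5: 100 → 1  (bit 4 = 1)
position 3: 011 → 1  (bit 3 = 1)
position 1: 010 → 1  (bit 2 = 1)
position 0: 001 → 1  (bit 1 = 1)
position 20: 000 → 1  (bit 0 = 1)
bits b7..b0 = 01111111 = 127

127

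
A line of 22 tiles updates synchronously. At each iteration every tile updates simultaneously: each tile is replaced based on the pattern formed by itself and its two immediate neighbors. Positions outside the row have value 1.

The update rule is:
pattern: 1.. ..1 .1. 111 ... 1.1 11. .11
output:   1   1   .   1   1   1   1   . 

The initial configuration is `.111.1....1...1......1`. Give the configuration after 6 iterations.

iteration 1: 1.111.1111.111.111111.
iteration 2: 11.111.1111.111.111111
iteration 3: 111.111.1111.111.11111
iteration 4: 1111.111.1111.111.1111
iteration 5: 11111.111.1111.111.111
iteration 6: 111111.111.1111.111.11

111111.111.1111.111.11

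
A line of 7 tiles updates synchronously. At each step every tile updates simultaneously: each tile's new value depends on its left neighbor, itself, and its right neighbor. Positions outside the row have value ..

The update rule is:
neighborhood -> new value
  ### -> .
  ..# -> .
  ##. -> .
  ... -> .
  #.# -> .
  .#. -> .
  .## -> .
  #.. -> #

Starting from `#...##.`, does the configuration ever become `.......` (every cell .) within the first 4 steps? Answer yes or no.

step 1: .#....#
step 2: ..#....
step 3: ...#...
step 4: ....#..
step 4 is ....#.., still not uniform .

no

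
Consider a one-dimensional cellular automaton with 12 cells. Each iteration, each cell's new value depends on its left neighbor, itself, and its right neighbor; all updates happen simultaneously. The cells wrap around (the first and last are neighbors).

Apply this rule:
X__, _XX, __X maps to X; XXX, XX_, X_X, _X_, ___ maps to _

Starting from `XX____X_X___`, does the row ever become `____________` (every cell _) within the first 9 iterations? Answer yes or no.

no

X_X__X___X_X
___XX_X_X__X
X_XX_____XX_
__X_X___XX__
_X___X_XX_X_
X_X_X__X___X
_____XX_X_XX
X___XX____X_
_X_XX_X__X__
iteration 9 is _X_XX_X__X__, still not uniform _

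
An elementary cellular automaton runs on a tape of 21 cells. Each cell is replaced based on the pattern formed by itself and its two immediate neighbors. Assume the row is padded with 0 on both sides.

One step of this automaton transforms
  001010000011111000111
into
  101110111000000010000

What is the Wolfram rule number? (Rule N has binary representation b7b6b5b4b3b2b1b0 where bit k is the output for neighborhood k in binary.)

37

position 11: 111 → 0  (bit 7 = 0)
position 14: 110 → 0  (bit 6 = 0)
position 3: 101 → 1  (bit 5 = 1)
position 5: 100 → 0  (bit 4 = 0)
position 10: 011 → 0  (bit 3 = 0)
position 2: 010 → 1  (bit 2 = 1)
position 1: 001 → 0  (bit 1 = 0)
position 0: 000 → 1  (bit 0 = 1)
bits b7..b0 = 00100101 = 37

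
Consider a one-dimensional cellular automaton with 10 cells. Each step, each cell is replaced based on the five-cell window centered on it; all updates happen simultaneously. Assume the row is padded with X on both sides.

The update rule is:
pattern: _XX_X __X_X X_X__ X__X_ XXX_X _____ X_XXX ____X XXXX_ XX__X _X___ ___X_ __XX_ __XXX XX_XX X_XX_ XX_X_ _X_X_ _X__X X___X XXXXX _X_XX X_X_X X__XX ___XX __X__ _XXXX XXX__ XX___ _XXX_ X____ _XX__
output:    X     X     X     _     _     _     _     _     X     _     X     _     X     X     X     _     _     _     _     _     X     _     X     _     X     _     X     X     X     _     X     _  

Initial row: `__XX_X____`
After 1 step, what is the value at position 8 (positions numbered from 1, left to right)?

__XX_XXX_X
position 8 holds X

X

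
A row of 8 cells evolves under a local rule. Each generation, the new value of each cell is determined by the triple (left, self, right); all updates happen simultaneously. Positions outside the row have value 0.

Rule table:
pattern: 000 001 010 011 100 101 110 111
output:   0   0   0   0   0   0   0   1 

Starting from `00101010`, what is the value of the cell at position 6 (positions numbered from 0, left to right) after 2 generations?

0

00000000
00000000
position 6 holds 0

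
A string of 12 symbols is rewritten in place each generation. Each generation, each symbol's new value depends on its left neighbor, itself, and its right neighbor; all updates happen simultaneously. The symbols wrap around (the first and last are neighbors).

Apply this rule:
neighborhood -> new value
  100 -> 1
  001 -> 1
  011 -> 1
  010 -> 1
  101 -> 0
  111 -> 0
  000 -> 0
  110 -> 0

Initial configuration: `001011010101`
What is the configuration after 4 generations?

011101001101

111010010101
000011110101
100110000101
011101001101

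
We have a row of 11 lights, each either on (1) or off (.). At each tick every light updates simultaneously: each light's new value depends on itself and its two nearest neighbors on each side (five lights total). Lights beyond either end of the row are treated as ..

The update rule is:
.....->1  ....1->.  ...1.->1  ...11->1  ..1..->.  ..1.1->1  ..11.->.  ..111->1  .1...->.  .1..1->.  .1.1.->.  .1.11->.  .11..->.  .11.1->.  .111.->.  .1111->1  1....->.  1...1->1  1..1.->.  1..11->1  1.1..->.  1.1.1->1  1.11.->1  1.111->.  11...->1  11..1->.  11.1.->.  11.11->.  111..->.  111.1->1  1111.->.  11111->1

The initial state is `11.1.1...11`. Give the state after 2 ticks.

1.1..11..1.

...1...11..
1.1..11..1.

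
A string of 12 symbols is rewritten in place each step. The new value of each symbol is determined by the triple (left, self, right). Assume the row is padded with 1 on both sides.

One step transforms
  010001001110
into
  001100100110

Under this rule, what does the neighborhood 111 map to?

At position 9 the neighborhood is 111; the next row has 1 there.

1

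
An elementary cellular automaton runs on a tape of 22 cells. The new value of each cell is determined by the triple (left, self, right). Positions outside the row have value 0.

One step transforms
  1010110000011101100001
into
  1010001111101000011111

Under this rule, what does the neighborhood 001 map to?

1

At position 10 the neighborhood is 001; the next row has 1 there.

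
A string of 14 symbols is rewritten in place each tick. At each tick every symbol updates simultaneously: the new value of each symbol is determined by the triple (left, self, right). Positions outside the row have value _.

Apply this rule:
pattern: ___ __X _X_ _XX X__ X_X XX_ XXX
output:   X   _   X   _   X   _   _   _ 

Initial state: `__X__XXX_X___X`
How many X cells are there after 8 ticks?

X_XX_____XXX_X
X___XXXX_____X
XXX_____XXXX_X
___XXXX______X
XX_____XXXXX_X
__XXXX_______X
X_____XXXXXX_X
XXXXX________X
count of X: 6

6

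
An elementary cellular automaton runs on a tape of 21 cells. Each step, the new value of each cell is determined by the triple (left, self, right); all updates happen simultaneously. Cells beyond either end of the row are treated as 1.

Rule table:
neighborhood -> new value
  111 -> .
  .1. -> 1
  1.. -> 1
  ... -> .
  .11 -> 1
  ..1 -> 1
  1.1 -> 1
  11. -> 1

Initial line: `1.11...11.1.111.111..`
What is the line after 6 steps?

11111.1111111.111.111
....111.....111.111..
1..11.11...11.111.111
111111111.11111.111..
........111...111.111
1......11.11.11.111..

1......11.11.11.111..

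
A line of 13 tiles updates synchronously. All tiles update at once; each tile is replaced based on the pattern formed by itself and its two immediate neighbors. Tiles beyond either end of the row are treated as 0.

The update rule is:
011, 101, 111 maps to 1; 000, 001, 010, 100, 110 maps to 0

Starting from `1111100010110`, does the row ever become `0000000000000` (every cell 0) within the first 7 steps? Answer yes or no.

1111000001100
1110000001000
1100000000000
1000000000000
0000000000000
all cells are 0 at step 5

yes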